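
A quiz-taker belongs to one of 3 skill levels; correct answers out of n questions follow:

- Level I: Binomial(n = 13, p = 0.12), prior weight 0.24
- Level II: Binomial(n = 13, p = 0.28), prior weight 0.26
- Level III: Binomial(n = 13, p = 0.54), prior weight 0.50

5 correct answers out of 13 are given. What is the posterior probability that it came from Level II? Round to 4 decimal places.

0.4015

The responsibility of component k is P(Z=k) f_k(x) divided by Σ_j P(Z=j) f_j(x).
Evaluate each component's likelihood at the observed value:
  L_I = 0.0115172
  L_II = 0.159966
  L_III = 0.11847
Unnormalised posteriors:
  P(Z=I)·L_I = 0.24 × 0.0115172 = 0.00276412
  P(Z=II)·L_II = 0.26 × 0.159966 = 0.0415913
  P(Z=III)·L_III = 0.50 × 0.11847 = 0.0592352
Sum: 0.00276412 + 0.0415913 + 0.0592352 = 0.103591
So the posterior for Level II is 0.0415913 / 0.103591 ≈ 0.4015.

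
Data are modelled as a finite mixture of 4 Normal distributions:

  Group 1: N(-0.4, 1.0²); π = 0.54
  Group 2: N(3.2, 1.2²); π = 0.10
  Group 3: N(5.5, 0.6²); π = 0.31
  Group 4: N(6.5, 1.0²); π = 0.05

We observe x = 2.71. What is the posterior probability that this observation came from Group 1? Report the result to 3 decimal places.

Apply Bayes' rule: the posterior for each component is proportional to its prior times its likelihood at x.
Component likelihoods at x = 2.71:
  f_1 = (1/(1.0·√(2π)))·exp(−(2.71−-0.4)²/(2·1.0²)) = 0.398942·exp(-4.83605) = 0.00316694
  f_2 = (1/(1.2·√(2π)))·exp(−(2.71−3.2)²/(2·1.2²)) = 0.332452·exp(-0.08337) = 0.30586
  f_3 = (1/(0.6·√(2π)))·exp(−(2.71−5.5)²/(2·0.6²)) = 0.664904·exp(-10.81125) = 1.3412e-05
  f_4 = (1/(1.0·√(2π)))·exp(−(2.71−6.5)²/(2·1.0²)) = 0.398942·exp(-7.18205) = 0.000303239
Multiply by the mixture weights:
  π_1·f_1 = 0.54 × 0.00316694 = 0.00171015
  π_2·f_2 = 0.10 × 0.30586 = 0.030586
  π_3·f_3 = 0.31 × 1.3412e-05 = 4.15771e-06
  π_4·f_4 = 0.05 × 0.000303239 = 1.5162e-05
Marginal: 0.00171015 + 0.030586 + 4.15771e-06 + 1.5162e-05 = 0.0323155
Responsibility of Group 1: 0.00171015 / 0.0323155 ≈ 0.053

0.053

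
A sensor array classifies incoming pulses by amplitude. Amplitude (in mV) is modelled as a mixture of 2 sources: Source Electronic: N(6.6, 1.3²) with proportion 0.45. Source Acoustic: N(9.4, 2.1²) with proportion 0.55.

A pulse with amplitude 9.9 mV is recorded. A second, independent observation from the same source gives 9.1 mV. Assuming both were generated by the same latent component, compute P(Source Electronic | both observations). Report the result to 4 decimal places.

Apply Bayes' rule: the posterior for each component is proportional to its prior times its likelihood at x.
Since both observations come from the same component, the likelihood for component k is f_k(x₁)·f_k(x₂).
  f_Electronic = [(1/(1.3·√(2π)))·exp(−(9.9−6.6)²/(2·1.3²)) = 0.306879·exp(-3.22189) = 0.0122382] × [0.0482956] = 0.000591049
  f_Acoustic = [(1/(2.1·√(2π)))·exp(−(9.9−9.4)²/(2·2.1²)) = 0.189973·exp(-0.02834) = 0.184663] × [0.188044] = 0.0347248
Prior × likelihood for each component:
  w_Electronic·f_Electronic = 0.45 × 0.000591049 = 0.000265972
  w_Acoustic·f_Acoustic = 0.55 × 0.0347248 = 0.0190987
Marginal: 0.000265972 + 0.0190987 = 0.0193646
So the posterior for Source Electronic is 0.000265972 / 0.0193646 ≈ 0.0137.

0.0137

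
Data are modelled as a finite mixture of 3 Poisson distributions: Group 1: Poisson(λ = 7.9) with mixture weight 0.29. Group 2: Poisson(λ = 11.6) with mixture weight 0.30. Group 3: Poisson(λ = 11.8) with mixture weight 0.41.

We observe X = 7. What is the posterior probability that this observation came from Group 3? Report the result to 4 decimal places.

0.2564

Posterior ∝ prior × likelihood, so P(k | x) ∝ P(Z=k) f_k(x); normalise over all components.
Evaluate each component's likelihood at the observed value:
  f_1 = e^(−7.9)·7.9^7/7! = 0.141264
  f_2 = e^(−11.6)·11.6^7/7! = 0.0513996
  f_3 = e^(−11.8)·11.8^7/7! = 0.0474317
Multiply by the mixture weights:
  P(Z=1)·f_1 = 0.29 × 0.141264 = 0.0409667
  P(Z=2)·f_2 = 0.30 × 0.0513996 = 0.0154199
  P(Z=3)·f_3 = 0.41 × 0.0474317 = 0.019447
Normaliser: 0.0409667 + 0.0154199 + 0.019447 = 0.0758335
So the posterior for Group 3 is 0.019447 / 0.0758335 ≈ 0.2564.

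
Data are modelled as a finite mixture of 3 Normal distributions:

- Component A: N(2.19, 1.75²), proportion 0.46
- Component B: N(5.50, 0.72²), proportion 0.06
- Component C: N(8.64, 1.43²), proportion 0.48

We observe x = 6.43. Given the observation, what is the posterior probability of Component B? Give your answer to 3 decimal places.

0.238

Apply Bayes' rule: the posterior for each component is proportional to its prior times its likelihood at x.
Component likelihoods at x = 6.43:
  p_A = (1/(1.75·√(2π)))·exp(−(6.43−2.19)²/(2·1.75²)) = 0.227967·exp(-2.93512) = 0.0121106
  p_B = (1/(0.72·√(2π)))·exp(−(6.43−5.50)²/(2·0.72²)) = 0.554087·exp(-0.83420) = 0.240596
  p_C = (1/(1.43·√(2π)))·exp(−(6.43−8.64)²/(2·1.43²)) = 0.278981·exp(-1.19421) = 0.0845149
Multiply by the mixture weights:
  π_A·p_A = 0.46 × 0.0121106 = 0.00557088
  π_B·p_B = 0.06 × 0.240596 = 0.0144358
  π_C·p_C = 0.48 × 0.0845149 = 0.0405671
Sum: 0.00557088 + 0.0144358 + 0.0405671 = 0.0605738
P(Component B | data) ≈ 0.238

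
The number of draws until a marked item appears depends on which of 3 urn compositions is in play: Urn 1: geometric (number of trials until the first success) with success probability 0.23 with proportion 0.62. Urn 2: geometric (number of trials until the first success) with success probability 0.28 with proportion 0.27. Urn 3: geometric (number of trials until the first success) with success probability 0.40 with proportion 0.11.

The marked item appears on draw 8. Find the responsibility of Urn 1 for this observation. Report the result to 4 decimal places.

The responsibility of component k is π_k f_k(x) divided by Σ_j π_j f_j(x).
Evaluate each component's likelihood at the observed value:
  L_1 = 0.23·(1−0.23)^7 = 0.23·0.160485 = 0.0369116
  L_2 = 0.28·(1−0.28)^7 = 0.28·0.100306 = 0.0280857
  L_3 = 0.40·(1−0.40)^7 = 0.40·0.0279936 = 0.0111974
Multiply by the mixture weights:
  π_1·L_1 = 0.62 × 0.0369116 = 0.0228852
  π_2·L_2 = 0.27 × 0.0280857 = 0.00758314
  π_3·L_3 = 0.11 × 0.0111974 = 0.00123172
Normaliser: 0.0228852 + 0.00758314 + 0.00123172 = 0.0317001
P(Urn 1 | data) = 0.0228852 / 0.0317001 ≈ 0.7219

0.7219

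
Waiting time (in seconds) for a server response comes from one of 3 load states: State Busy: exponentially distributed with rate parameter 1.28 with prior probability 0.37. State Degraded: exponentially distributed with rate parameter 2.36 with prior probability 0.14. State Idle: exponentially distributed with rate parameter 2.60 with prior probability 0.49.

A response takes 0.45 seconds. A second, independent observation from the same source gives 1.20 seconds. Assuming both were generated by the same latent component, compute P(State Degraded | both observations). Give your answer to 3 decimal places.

Apply Bayes' rule: the posterior for each component is proportional to its prior times its likelihood at x.
Since both observations come from the same component, the likelihood for component k is f_k(x₁)·f_k(x₂).
  L_Busy = [1.28·e^(−1.28·0.45) = 1.28·e^(−0.5760) = 0.719542] × [0.275508] = 0.198239
  L_Degraded = [2.36·e^(−2.36·0.45) = 2.36·e^(−1.0620) = 0.816002] × [0.138992] = 0.113418
  L_Idle = [2.60·e^(−2.60·0.45) = 2.60·e^(−1.1700) = 0.806954] × [0.114809] = 0.0926453
Multiply by the mixture weights:
  π_Busy·L_Busy = 0.37 × 0.198239 = 0.0733486
  π_Degraded·L_Degraded = 0.14 × 0.113418 = 0.0158785
  π_Idle·L_Idle = 0.49 × 0.0926453 = 0.0453962
Sum: 0.0733486 + 0.0158785 + 0.0453962 = 0.134623
So the posterior for State Degraded is 0.0158785 / 0.134623 ≈ 0.118.

0.118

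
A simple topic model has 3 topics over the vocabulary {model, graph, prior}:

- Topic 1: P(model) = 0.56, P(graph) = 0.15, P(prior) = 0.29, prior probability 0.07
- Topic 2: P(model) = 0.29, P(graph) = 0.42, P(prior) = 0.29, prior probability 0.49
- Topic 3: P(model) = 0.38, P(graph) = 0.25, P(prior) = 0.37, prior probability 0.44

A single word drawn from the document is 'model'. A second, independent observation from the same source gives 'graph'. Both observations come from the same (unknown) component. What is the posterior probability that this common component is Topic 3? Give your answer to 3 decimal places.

0.389

By Bayes' theorem, P(k | x) = π_k f_k(x) / Σ_j π_j f_j(x).
Since both observations come from the same component, the likelihood for component k is f_k(x₁)·f_k(x₂).
  f_1 = [P(model | comp) = 0.56] × [0.15] = 0.084
  f_2 = [P(model | comp) = 0.29] × [0.42] = 0.1218
  f_3 = [P(model | comp) = 0.38] × [0.25] = 0.095
Multiply by the mixture weights:
  π_1·f_1 = 0.07 × 0.084 = 0.00588
  π_2·f_2 = 0.49 × 0.1218 = 0.059682
  π_3·f_3 = 0.44 × 0.095 = 0.0418
Marginal: 0.00588 + 0.059682 + 0.0418 = 0.107362
So the posterior for Topic 3 is 0.0418 / 0.107362 ≈ 0.389.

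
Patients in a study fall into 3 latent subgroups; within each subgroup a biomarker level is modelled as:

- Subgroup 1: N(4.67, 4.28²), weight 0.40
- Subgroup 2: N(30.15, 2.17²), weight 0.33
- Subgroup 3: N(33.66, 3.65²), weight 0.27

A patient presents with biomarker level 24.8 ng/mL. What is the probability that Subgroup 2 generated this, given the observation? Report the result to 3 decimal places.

P(component k | x) = π_k·f_k(x) / marginal(x), where marginal(x) = Σ_j π_j·f_j(x).
Component likelihoods at x = 24.8 ng/mL:
  p_1 = 1.46556e-06
  p_2 = 0.00880129
  p_3 = 0.00574288
Prior × likelihood for each component:
  π_1·p_1 = 0.40 × 1.46556e-06 = 5.86225e-07
  π_2·p_2 = 0.33 × 0.00880129 = 0.00290442
  π_3·p_3 = 0.27 × 0.00574288 = 0.00155058
Marginal: 5.86225e-07 + 0.00290442 + 0.00155058 = 0.00445559
Responsibility of Subgroup 2: 0.00290442 / 0.00445559 ≈ 0.652

0.652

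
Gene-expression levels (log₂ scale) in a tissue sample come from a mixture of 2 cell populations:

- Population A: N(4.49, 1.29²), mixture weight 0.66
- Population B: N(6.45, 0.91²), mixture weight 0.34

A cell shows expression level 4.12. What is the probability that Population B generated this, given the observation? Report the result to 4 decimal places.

Posterior ∝ prior × likelihood, so P(k | x) ∝ π_k f_k(x); normalise over all components.
Normal densities:
  p_A = 0.296795
  p_B = 0.0165304
Weight by the priors:
  π_A·p_A = 0.66 × 0.296795 = 0.195885
  π_B·p_B = 0.34 × 0.0165304 = 0.00562034
Denominator: 0.195885 + 0.00562034 = 0.201505
P(Population B | data) = 0.00562034 / 0.201505 ≈ 0.0279

0.0279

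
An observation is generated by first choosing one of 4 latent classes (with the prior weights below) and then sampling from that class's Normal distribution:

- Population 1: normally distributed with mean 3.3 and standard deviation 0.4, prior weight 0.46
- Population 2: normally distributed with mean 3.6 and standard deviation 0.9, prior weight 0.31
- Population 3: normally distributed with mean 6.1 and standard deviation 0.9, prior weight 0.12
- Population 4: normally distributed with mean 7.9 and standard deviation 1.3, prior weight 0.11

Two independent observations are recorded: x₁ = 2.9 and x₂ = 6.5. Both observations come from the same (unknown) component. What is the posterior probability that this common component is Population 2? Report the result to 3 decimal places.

P(component k | x) = P(Z=k)·f_k(x) / marginal(x), where marginal(x) = Σ_j P(Z=j)·f_j(x).
Since both observations come from the same component, the likelihood for component k is f_k(x₁)·f_k(x₂).
  f_1 = [(1/(0.4·√(2π)))·exp(−(2.9−3.3)²/(2·0.4²)) = 0.997356·exp(-0.50000) = 0.604927] × [1.26307e-14] = 7.64064e-15
  f_2 = [(1/(0.9·√(2π)))·exp(−(2.9−3.6)²/(2·0.9²)) = 0.443269·exp(-0.30247) = 0.327572] × [0.00246655] = 0.000807972
  f_3 = [(1/(0.9·√(2π)))·exp(−(2.9−6.1)²/(2·0.9²)) = 0.443269·exp(-6.32099) = 0.000797072] × [0.401582] = 0.00032009
  f_4 = [(1/(1.3·√(2π)))·exp(−(2.9−7.9)²/(2·1.3²)) = 0.306879·exp(-7.39645) = 0.000188248] × [0.171841] = 3.23487e-05
Multiply by the mixture weights:
  P(Z=1)·f_1 = 0.46 × 7.64064e-15 = 3.51469e-15
  P(Z=2)·f_2 = 0.31 × 0.000807972 = 0.000250471
  P(Z=3)·f_3 = 0.12 × 0.00032009 = 3.84108e-05
  P(Z=4)·f_4 = 0.11 × 3.23487e-05 = 3.55836e-06
Evidence: 3.51469e-15 + 0.000250471 + 3.84108e-05 + 3.55836e-06 = 0.00029244
So the posterior for Population 2 is 0.000250471 / 0.00029244 ≈ 0.856.

0.856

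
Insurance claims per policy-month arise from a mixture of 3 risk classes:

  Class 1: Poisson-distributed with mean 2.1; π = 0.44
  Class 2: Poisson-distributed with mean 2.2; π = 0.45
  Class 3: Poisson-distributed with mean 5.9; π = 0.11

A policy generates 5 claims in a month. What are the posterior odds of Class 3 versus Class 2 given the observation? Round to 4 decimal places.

Since P(k|x) ∝ P(Z=k) f_k(x), the posterior odds are P(Z=i) f_i(x) / (P(Z=j) f_j(x)).
Component likelihoods at x = 5 claims:
  L_1 = 0.041677
  L_2 = 0.0475866
  L_3 = 0.163208
Posterior odds = (P(Z=3)·L_3) / (P(Z=2)·L_2) = (0.11·0.163208) / (0.45·0.0475866) = 0.0179529 / 0.021414 ≈ 0.8384

0.8384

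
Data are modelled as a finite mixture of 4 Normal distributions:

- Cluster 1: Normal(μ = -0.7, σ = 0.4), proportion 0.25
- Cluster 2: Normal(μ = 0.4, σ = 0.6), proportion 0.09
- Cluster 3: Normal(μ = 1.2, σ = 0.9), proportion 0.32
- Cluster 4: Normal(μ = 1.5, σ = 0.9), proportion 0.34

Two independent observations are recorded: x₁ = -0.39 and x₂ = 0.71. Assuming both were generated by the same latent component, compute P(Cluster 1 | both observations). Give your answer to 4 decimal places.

0.0118

The responsibility of component k is P(Z=k) f_k(x) divided by Σ_j P(Z=j) f_j(x).
Since both observations come from the same component, the likelihood for component k is f_k(x₁)·f_k(x₂).
  L_1 = [0.738628] × [0.0019983] = 0.001476
  L_2 = [0.279454] × [0.581825] = 0.162593
  L_3 = [0.0930951] × [0.382209] = 0.0355818
  L_4 = [0.0488707] × [0.301548] = 0.0147369
Unnormalised posteriors:
  P(Z=1)·L_1 = 0.25 × 0.001476 = 0.000369
  P(Z=2)·L_2 = 0.09 × 0.162593 = 0.0146334
  P(Z=3)·L_3 = 0.32 × 0.0355818 = 0.0113862
  P(Z=4)·L_4 = 0.34 × 0.0147369 = 0.00501053
Marginal: 0.000369 + 0.0146334 + 0.0113862 + 0.00501053 = 0.0313991
P(Cluster 1 | x₁,x₂) = 0.000369 / 0.0313991 ≈ 0.0118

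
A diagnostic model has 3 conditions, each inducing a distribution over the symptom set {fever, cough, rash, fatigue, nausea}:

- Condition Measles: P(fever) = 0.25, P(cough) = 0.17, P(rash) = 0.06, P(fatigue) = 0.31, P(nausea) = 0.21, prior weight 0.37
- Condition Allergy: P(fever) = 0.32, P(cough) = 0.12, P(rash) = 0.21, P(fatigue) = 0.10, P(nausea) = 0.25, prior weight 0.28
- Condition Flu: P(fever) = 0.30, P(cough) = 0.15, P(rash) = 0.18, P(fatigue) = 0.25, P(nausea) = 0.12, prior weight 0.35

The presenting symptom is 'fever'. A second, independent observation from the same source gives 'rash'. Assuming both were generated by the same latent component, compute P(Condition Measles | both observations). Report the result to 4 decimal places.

By Bayes' theorem, P(k | x) = π_k f_k(x) / Σ_j π_j f_j(x).
Since both observations come from the same component, the likelihood for component k is f_k(x₁)·f_k(x₂).
  p_Measles = [0.25] × [0.06] = 0.015
  p_Allergy = [0.32] × [0.21] = 0.0672
  p_Flu = [0.3] × [0.18] = 0.054
Unnormalised posteriors:
  π_Measles·p_Measles = 0.37 × 0.015 = 0.00555
  π_Allergy·p_Allergy = 0.28 × 0.0672 = 0.018816
  π_Flu·p_Flu = 0.35 × 0.054 = 0.0189
Sum: 0.00555 + 0.018816 + 0.0189 = 0.043266
So the posterior for Condition Measles is 0.00555 / 0.043266 ≈ 0.1283.

0.1283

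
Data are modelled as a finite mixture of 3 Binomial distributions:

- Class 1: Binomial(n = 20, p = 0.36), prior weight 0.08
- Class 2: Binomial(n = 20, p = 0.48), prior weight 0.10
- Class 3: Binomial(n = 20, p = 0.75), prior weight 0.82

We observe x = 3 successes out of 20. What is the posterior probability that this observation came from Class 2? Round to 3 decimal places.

The responsibility of component k is P(Z=k) f_k(x) divided by Σ_j P(Z=j) f_j(x).
Component likelihoods at x = 3 successes out of 20:
  L_1 = 0.0269694
  L_2 = 0.00187364
  L_3 = 2.79942e-08
Multiply by the mixture weights:
  P(Z=1)·L_1 = 0.08 × 0.0269694 = 0.00215756
  P(Z=2)·L_2 = 0.10 × 0.00187364 = 0.000187364
  P(Z=3)·L_3 = 0.82 × 2.79942e-08 = 2.29553e-08
Marginal: 0.00215756 + 0.000187364 + 2.29553e-08 = 0.00234494
P(Class 2 | data) = 0.000187364 / 0.00234494 ≈ 0.080

0.080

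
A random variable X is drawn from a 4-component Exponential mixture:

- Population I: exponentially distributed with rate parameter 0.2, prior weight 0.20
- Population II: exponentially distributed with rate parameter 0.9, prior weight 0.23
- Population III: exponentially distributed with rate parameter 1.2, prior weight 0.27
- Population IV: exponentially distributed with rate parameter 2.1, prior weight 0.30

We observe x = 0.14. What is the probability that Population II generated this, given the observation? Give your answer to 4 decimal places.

By Bayes' theorem, P(k | x) = P(Z=k) f_k(x) / Σ_j P(Z=j) f_j(x).
Exponential densities:
  f_I = 0.2·e^(−0.2·0.14) = 0.2·e^(−0.0280) = 0.194478
  f_II = 0.9·e^(−0.9·0.14) = 0.9·e^(−0.1260) = 0.793453
  f_III = 1.2·e^(−1.2·0.14) = 1.2·e^(−0.1680) = 1.01442
  f_IV = 2.1·e^(−2.1·0.14) = 2.1·e^(−0.2940) = 1.56508
Multiply by the mixture weights:
  P(Z=I)·f_I = 0.20 × 0.194478 = 0.0388955
  P(Z=II)·f_II = 0.23 × 0.793453 = 0.182494
  P(Z=III)·f_III = 0.27 × 1.01442 = 0.273895
  P(Z=IV)·f_IV = 0.30 × 1.56508 = 0.469524
Sum: 0.0388955 + 0.182494 + 0.273895 + 0.469524 = 0.964809
P(Population II | 0.14) = 0.182494 / 0.964809 ≈ 0.1892

0.1892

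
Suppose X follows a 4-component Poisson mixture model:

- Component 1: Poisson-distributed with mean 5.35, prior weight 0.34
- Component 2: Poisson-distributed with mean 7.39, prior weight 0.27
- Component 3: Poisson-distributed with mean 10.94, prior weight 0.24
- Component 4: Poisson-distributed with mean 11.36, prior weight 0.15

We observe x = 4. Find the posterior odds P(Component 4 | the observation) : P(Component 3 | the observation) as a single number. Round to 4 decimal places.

The posterior odds equal the prior odds times the likelihood ratio: (π_i/π_j)·(f_i(x)/f_j(x)).
Component likelihoods at x = 4:
  L_1 = e^(−5.35)·5.35^4/4! = 0.16208
  L_2 = e^(−7.39)·7.39^4/4! = 0.0767238
  L_3 = e^(−10.94)·10.94^4/4! = 0.0105846
  L_4 = e^(−11.36)·11.36^4/4! = 0.00808568
Posterior odds = (π_4·L_4) / (π_3·L_3) = (0.15·0.00808568) / (0.24·0.0105846) = 0.00121285 / 0.00254032 ≈ 0.4774

0.4774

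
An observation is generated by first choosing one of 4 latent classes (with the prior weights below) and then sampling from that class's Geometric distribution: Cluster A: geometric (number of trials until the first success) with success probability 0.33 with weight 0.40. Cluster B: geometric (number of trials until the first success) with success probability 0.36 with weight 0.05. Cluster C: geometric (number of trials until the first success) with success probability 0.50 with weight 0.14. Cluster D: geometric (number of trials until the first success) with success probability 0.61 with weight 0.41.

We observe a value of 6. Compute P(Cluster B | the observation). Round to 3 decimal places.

0.080

Posterior ∝ prior × likelihood, so P(k | x) ∝ π_k f_k(x); normalise over all components.
Component likelihoods at x = 6:
  f_A = 0.33·(1−0.33)^5 = 0.33·0.135013 = 0.0445541
  f_B = 0.36·(1−0.36)^5 = 0.36·0.107374 = 0.0386547
  f_C = 0.50·(1−0.50)^5 = 0.50·0.03125 = 0.015625
  f_D = 0.61·(1−0.61)^5 = 0.61·0.00902242 = 0.00550368
Unnormalised posteriors:
  π_A·f_A = 0.40 × 0.0445541 = 0.0178217
  π_B·f_B = 0.05 × 0.0386547 = 0.00193274
  π_C·f_C = 0.14 × 0.015625 = 0.0021875
  π_D·f_D = 0.41 × 0.00550368 = 0.00225651
Denominator: 0.0178217 + 0.00193274 + 0.0021875 + 0.00225651 = 0.0241984
P(Cluster B | x) ≈ 0.080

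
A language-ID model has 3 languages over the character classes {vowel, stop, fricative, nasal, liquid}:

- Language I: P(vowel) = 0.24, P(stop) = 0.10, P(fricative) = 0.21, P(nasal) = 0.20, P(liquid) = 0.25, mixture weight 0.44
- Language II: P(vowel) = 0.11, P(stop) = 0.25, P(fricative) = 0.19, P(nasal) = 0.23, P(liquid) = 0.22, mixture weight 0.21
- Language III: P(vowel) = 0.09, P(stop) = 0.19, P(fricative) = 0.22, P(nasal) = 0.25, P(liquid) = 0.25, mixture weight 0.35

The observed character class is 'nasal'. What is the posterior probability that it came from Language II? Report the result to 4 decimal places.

0.2158

Apply Bayes' rule: the posterior for each component is proportional to its prior times its likelihood at x.
Evaluate each component's likelihood at the observed value:
  p_I = P(nasal | comp) = 0.20
  p_II = P(nasal | comp) = 0.23
  p_III = P(nasal | comp) = 0.25
Prior × likelihood for each component:
  π_I·p_I = 0.44 × 0.2 = 0.088
  π_II·p_II = 0.21 × 0.23 = 0.0483
  π_III·p_III = 0.35 × 0.25 = 0.0875
Normaliser: 0.088 + 0.0483 + 0.0875 = 0.2238
P(Language II | 'nasal') = 0.0483 / 0.2238 ≈ 0.2158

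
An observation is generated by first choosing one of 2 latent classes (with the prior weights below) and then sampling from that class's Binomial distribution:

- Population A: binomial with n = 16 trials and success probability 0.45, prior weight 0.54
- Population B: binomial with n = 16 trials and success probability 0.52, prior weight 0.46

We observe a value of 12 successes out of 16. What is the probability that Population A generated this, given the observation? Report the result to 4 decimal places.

0.2631

Apply Bayes' rule: the posterior for each component is proportional to its prior times its likelihood at x.
Component likelihoods at x = 12 successes out of 16:
  L_A = 0.0114834
  L_B = 0.0377639
Unnormalised posteriors:
  π_A·L_A = 0.54 × 0.0114834 = 0.00620106
  π_B·L_B = 0.46 × 0.0377639 = 0.0173714
Normaliser: 0.00620106 + 0.0173714 = 0.0235724
P(Population A | the observation) ≈ 0.2631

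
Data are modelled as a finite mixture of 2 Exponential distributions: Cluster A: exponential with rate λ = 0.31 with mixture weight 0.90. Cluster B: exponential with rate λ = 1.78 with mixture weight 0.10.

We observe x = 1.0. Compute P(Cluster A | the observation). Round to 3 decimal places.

0.872

By Bayes' theorem, P(k | x) = P(Z=k) f_k(x) / Σ_j P(Z=j) f_j(x).
Exponential densities:
  p_A = 0.227369
  p_B = 0.300176
Prior × likelihood for each component:
  P(Z=A)·p_A = 0.90 × 0.227369 = 0.204632
  P(Z=B)·p_B = 0.10 × 0.300176 = 0.0300176
Marginal: 0.204632 + 0.0300176 = 0.234649
Responsibility of Cluster A: 0.204632 / 0.234649 ≈ 0.872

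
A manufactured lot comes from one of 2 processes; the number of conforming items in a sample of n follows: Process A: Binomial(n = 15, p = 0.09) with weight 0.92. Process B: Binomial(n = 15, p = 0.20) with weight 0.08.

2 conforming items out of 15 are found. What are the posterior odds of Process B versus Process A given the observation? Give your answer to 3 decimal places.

0.080

Since P(k|x) ∝ π_k f_k(x), the posterior odds are π_i f_i(x) / (π_j f_j(x)).
Component likelihoods at x = 2 conforming items out of 15:
  p_A = C(15,2)·0.09^2·0.91^13 = 105·0.0081·0.293453 = 0.249582
  p_B = C(15,2)·0.20^2·0.80^13 = 105·0.04·0.0549756 = 0.230897
0.0184718 / 0.229615 ≈ 0.080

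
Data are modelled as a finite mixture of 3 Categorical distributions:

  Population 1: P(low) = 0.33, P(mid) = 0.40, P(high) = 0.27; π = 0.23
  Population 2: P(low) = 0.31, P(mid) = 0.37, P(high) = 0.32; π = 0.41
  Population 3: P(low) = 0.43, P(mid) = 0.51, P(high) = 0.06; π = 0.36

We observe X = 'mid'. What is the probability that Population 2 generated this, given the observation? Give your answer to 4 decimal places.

0.3550

By Bayes' theorem, P(k | x) = π_k f_k(x) / Σ_j π_j f_j(x).
Categorical probabilities:
  L_1 = 0.4
  L_2 = 0.37
  L_3 = 0.51
Weight by the priors:
  π_1·L_1 = 0.23 × 0.4 = 0.092
  π_2·L_2 = 0.41 × 0.37 = 0.1517
  π_3·L_3 = 0.36 × 0.51 = 0.1836
Evidence: 0.092 + 0.1517 + 0.1836 = 0.4273
P(Population 2 | data) = 0.1517 / 0.4273 ≈ 0.3550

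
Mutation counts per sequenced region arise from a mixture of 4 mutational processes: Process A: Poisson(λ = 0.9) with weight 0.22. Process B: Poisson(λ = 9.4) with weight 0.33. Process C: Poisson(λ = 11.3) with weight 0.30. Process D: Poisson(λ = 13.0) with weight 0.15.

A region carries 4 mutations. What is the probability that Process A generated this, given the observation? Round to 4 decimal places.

Apply Bayes' rule: the posterior for each component is proportional to its prior times its likelihood at x.
Evaluate each component's likelihood at the observed value:
  p_A = 0.0111146
  p_B = 0.0269111
  p_C = 0.00840572
  p_D = 0.00268989
Weight by the priors:
  π_A·p_A = 0.22 × 0.0111146 = 0.00244521
  π_B·p_B = 0.33 × 0.0269111 = 0.00888068
  π_C·p_C = 0.30 × 0.00840572 = 0.00252172
  π_D·p_D = 0.15 × 0.00268989 = 0.000403483
Normaliser: 0.00244521 + 0.00888068 + 0.00252172 + 0.000403483 = 0.0142511
Responsibility of Process A: 0.00244521 / 0.0142511 ≈ 0.1716

0.1716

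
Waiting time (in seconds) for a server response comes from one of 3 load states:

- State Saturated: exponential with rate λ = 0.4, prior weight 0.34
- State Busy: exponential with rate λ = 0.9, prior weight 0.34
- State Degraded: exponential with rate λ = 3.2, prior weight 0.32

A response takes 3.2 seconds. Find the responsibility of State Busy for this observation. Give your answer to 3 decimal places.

By Bayes' theorem, P(k | x) = P(Z=k) f_k(x) / Σ_j P(Z=j) f_j(x).
Component likelihoods at x = 3.2 seconds:
  L_Saturated = 0.4·e^(−0.4·3.2) = 0.4·e^(−1.2800) = 0.111215
  L_Busy = 0.9·e^(−0.9·3.2) = 0.9·e^(−2.8800) = 0.0505213
  L_Degraded = 3.2·e^(−3.2·3.2) = 3.2·e^(−10.2400) = 0.000114281
Prior × likelihood for each component:
  P(Z=Saturated)·L_Saturated = 0.34 × 0.111215 = 0.0378131
  P(Z=Busy)·L_Busy = 0.34 × 0.0505213 = 0.0171772
  P(Z=Degraded)·L_Degraded = 0.32 × 0.000114281 = 3.657e-05
Denominator: 0.0378131 + 0.0171772 + 3.657e-05 = 0.0550269
P(State Busy | the observation) ≈ 0.312

0.312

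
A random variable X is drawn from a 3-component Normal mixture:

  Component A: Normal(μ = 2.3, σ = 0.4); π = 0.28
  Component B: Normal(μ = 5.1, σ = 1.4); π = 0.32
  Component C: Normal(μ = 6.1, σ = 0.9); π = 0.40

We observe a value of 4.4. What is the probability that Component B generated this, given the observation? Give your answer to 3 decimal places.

0.730

By Bayes' theorem, P(k | x) = w_k f_k(x) / Σ_j w_j f_j(x).
Component likelihoods at x = 4.4:
  f_A = (1/(0.4·√(2π)))·exp(−(4.4−2.3)²/(2·0.4²)) = 0.997356·exp(-13.78125) = 1.03212e-06
  f_B = (1/(1.4·√(2π)))·exp(−(4.4−5.1)²/(2·1.4²)) = 0.284959·exp(-0.12500) = 0.251475
  f_C = (1/(0.9·√(2π)))·exp(−(4.4−6.1)²/(2·0.9²)) = 0.443269·exp(-1.78395) = 0.0744574
Weight by the priors:
  w_A·f_A = 0.28 × 1.03212e-06 = 2.88993e-07
  w_B·f_B = 0.32 × 0.251475 = 0.0804721
  w_C·f_C = 0.40 × 0.0744574 = 0.0297829
Sum: 2.88993e-07 + 0.0804721 + 0.0297829 = 0.110255
P(Component B | the observation) = 0.0804721 / 0.110255 ≈ 0.730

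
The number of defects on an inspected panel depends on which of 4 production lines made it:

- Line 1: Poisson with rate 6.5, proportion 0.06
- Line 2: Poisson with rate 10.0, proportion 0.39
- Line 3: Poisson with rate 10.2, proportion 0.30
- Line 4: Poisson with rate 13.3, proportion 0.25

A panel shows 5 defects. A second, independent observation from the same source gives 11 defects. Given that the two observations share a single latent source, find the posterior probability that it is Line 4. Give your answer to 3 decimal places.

0.043

Apply Bayes' rule: the posterior for each component is proportional to its prior times its likelihood at x.
Since both observations come from the same component, the likelihood for component k is f_k(x₁)·f_k(x₂).
  f_1 = [0.145369] × [0.0329592] = 0.00479125
  f_2 = [0.0378333] × [0.113736] = 0.00430302
  f_3 = [0.0341992] × [0.115782] = 0.00395966
  f_4 = [0.00580711] × [0.0966264] = 0.00056112
Unnormalised posteriors:
  P(Z=1)·f_1 = 0.06 × 0.00479125 = 0.000287475
  P(Z=2)·f_2 = 0.39 × 0.00430302 = 0.00167818
  P(Z=3)·f_3 = 0.30 × 0.00395966 = 0.0011879
  P(Z=4)·f_4 = 0.25 × 0.00056112 = 0.00014028
Evidence: 0.000287475 + 0.00167818 + 0.0011879 + 0.00014028 = 0.00329383
P(Line 4 | data) ≈ 0.043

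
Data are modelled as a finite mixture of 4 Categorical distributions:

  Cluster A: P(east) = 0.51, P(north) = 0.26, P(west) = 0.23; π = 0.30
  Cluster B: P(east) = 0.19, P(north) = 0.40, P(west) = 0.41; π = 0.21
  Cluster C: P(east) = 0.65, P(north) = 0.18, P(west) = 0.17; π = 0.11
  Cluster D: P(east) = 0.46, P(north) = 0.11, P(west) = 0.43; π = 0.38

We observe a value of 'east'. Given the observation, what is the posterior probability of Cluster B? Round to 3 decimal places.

0.091

The responsibility of component k is π_k f_k(x) divided by Σ_j π_j f_j(x).
Evaluate each component's likelihood at the observed value:
  L_A = 0.51
  L_B = 0.19
  L_C = 0.65
  L_D = 0.46
Multiply by the mixture weights:
  π_A·L_A = 0.30 × 0.51 = 0.153
  π_B·L_B = 0.21 × 0.19 = 0.0399
  π_C·L_C = 0.11 × 0.65 = 0.0715
  π_D·L_D = 0.38 × 0.46 = 0.1748
Marginal: 0.153 + 0.0399 + 0.0715 + 0.1748 = 0.4392
Responsibility of Cluster B: 0.0399 / 0.4392 ≈ 0.091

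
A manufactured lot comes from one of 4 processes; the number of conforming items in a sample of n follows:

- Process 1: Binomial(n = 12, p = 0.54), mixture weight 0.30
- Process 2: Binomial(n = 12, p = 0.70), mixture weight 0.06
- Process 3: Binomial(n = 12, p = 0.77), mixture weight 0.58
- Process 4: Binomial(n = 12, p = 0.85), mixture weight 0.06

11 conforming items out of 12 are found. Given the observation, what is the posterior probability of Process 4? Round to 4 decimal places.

Apply Bayes' rule: the posterior for each component is proportional to its prior times its likelihood at x.
Component likelihoods at x = 11 conforming items out of 12:
  f_1 = 0.0062845
  f_2 = 0.0711838
  f_3 = 0.155707
  f_4 = 0.301218
Unnormalised posteriors:
  π_1·f_1 = 0.30 × 0.0062845 = 0.00188535
  π_2·f_2 = 0.06 × 0.0711838 = 0.00427103
  π_3·f_3 = 0.58 × 0.155707 = 0.0903098
  π_4·f_4 = 0.06 × 0.301218 = 0.0180731
Normaliser: 0.00188535 + 0.00427103 + 0.0903098 + 0.0180731 = 0.114539
P(Process 4 | data) = 0.0180731 / 0.114539 ≈ 0.1578

0.1578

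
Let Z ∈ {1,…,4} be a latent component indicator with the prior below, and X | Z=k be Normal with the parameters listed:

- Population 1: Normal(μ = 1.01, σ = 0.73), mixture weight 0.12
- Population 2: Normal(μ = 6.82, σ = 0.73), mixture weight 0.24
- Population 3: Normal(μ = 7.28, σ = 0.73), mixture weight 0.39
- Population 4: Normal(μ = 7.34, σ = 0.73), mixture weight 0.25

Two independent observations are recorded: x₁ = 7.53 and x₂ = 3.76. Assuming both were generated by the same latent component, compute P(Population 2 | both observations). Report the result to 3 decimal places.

0.828

By Bayes' theorem, P(k | x) = w_k f_k(x) / Σ_j w_j f_j(x).
Since both observations come from the same component, the likelihood for component k is f_k(x₁)·f_k(x₂).
  L_1 = [2.6023e-18] × [0.000452901] = 1.17859e-21
  L_2 = [0.340546] × [8.35771e-05] = 2.84618e-05
  L_3 = [0.515371] × [4.88338e-06] = 2.51675e-06
  L_4 = [0.528296] × [3.27441e-06] = 1.72986e-06
Multiply by the mixture weights:
  w_1·L_1 = 0.12 × 1.17859e-21 = 1.4143e-22
  w_2·L_2 = 0.24 × 2.84618e-05 = 6.83084e-06
  w_3·L_3 = 0.39 × 2.51675e-06 = 9.81532e-07
  w_4·L_4 = 0.25 × 1.72986e-06 = 4.32464e-07
Sum: 1.4143e-22 + 6.83084e-06 + 9.81532e-07 + 4.32464e-07 = 8.24483e-06
So the posterior for Population 2 is 6.83084e-06 / 8.24483e-06 ≈ 0.828.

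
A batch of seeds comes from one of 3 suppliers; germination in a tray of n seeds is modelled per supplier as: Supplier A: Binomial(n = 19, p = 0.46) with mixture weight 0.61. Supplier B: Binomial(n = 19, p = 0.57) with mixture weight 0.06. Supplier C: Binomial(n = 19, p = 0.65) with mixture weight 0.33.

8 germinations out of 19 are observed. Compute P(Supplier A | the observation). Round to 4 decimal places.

0.8948

P(component k | x) = P(Z=k)·f_k(x) / marginal(x), where marginal(x) = Σ_j P(Z=j)·f_j(x).
Component likelihoods at x = 8 germinations out of 19:
  f_A = 0.172509
  f_B = 0.0782655
  f_C = 0.0232527
Weight by the priors:
  P(Z=A)·f_A = 0.61 × 0.172509 = 0.105231
  P(Z=B)·f_B = 0.06 × 0.0782655 = 0.00469593
  P(Z=C)·f_C = 0.33 × 0.0232527 = 0.0076734
Evidence: 0.105231 + 0.00469593 + 0.0076734 = 0.1176
P(Supplier A | 8 germinations out of 19) = 0.105231 / 0.1176 ≈ 0.8948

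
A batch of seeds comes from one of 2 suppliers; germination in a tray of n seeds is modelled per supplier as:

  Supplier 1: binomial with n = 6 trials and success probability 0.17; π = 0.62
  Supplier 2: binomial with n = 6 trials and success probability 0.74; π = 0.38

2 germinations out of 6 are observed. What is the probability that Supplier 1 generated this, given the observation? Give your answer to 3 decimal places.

By Bayes' theorem, P(k | x) = π_k f_k(x) / Σ_j π_j f_j(x).
Binomial probabilities:
  L_1 = C(6,2)·0.17^2·0.83^4 = 15·0.0289·0.474583 = 0.205732
  L_2 = C(6,2)·0.74^2·0.26^4 = 15·0.5476·0.00456976 = 0.037536
Unnormalised posteriors:
  π_1·L_1 = 0.62 × 0.205732 = 0.127554
  π_2·L_2 = 0.38 × 0.037536 = 0.0142637
Sum: 0.127554 + 0.0142637 = 0.141817
P(Supplier 1 | the observation) ≈ 0.899

0.899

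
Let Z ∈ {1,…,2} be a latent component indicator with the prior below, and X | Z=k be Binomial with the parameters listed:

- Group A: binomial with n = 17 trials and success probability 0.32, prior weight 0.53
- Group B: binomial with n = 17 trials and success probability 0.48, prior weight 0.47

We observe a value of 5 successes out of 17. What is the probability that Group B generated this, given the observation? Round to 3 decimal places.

0.212

P(component k | x) = π_k·f_k(x) / marginal(x), where marginal(x) = Σ_j π_j·f_j(x).
Binomial probabilities:
  p_A = C(17,5)·0.32^5·0.68^12 = 6188·0.00335544·0.00977478 = 0.202958
  p_B = C(17,5)·0.48^5·0.52^12 = 6188·0.0254804·0.000390877 = 0.0616306
Weight by the priors:
  π_A·p_A = 0.53 × 0.202958 = 0.107568
  π_B·p_B = 0.47 × 0.0616306 = 0.0289664
Denominator: 0.107568 + 0.0289664 = 0.136534
So the posterior for Group B is 0.0289664 / 0.136534 ≈ 0.212.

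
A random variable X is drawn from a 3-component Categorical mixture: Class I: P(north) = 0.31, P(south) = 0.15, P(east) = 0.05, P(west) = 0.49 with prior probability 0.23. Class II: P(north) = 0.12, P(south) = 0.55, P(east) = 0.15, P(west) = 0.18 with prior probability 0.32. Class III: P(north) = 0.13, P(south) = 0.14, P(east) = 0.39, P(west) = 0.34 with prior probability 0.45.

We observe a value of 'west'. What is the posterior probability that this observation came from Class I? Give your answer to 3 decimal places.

The responsibility of component k is w_k f_k(x) divided by Σ_j w_j f_j(x).
Evaluate each component's likelihood at the observed value:
  f_I = P(west | comp) = 0.49
  f_II = P(west | comp) = 0.18
  f_III = P(west | comp) = 0.34
Unnormalised posteriors:
  w_I·f_I = 0.23 × 0.49 = 0.1127
  w_II·f_II = 0.32 × 0.18 = 0.0576
  w_III·f_III = 0.45 × 0.34 = 0.153
Marginal: 0.1127 + 0.0576 + 0.153 = 0.3233
P(Class I | data) = 0.1127 / 0.3233 ≈ 0.349

0.349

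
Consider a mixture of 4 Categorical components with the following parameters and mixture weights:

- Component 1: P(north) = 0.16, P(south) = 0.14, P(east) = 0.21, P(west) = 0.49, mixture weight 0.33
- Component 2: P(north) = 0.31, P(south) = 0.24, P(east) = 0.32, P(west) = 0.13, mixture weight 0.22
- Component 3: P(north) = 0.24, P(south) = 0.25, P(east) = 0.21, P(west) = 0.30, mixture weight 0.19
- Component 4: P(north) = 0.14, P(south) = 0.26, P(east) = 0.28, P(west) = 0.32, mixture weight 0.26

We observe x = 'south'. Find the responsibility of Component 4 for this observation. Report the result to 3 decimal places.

0.316

Apply Bayes' rule: the posterior for each component is proportional to its prior times its likelihood at x.
Evaluate each component's likelihood at the observed value:
  f_1 = 0.14
  f_2 = 0.24
  f_3 = 0.25
  f_4 = 0.26
Multiply by the mixture weights:
  π_1·f_1 = 0.33 × 0.14 = 0.0462
  π_2·f_2 = 0.22 × 0.24 = 0.0528
  π_3·f_3 = 0.19 × 0.25 = 0.0475
  π_4·f_4 = 0.26 × 0.26 = 0.0676
Denominator: 0.0462 + 0.0528 + 0.0475 + 0.0676 = 0.2141
P(Component 4 | x) ≈ 0.316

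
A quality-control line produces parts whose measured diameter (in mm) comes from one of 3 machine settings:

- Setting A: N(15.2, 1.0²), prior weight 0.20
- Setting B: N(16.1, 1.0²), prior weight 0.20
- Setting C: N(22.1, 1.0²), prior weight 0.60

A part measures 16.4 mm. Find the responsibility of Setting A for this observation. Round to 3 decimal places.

P(component k | x) = π_k·f_k(x) / marginal(x), where marginal(x) = Σ_j π_j·f_j(x).
Component likelihoods at x = 16.4 mm:
  f_A = (1/(1.0·√(2π)))·exp(−(16.4−15.2)²/(2·1.0²)) = 0.398942·exp(-0.72000) = 0.194186
  f_B = (1/(1.0·√(2π)))·exp(−(16.4−16.1)²/(2·1.0²)) = 0.398942·exp(-0.04500) = 0.381388
  f_C = (1/(1.0·√(2π)))·exp(−(16.4−22.1)²/(2·1.0²)) = 0.398942·exp(-16.24500) = 3.51396e-08
Unnormalised posteriors:
  π_A·f_A = 0.20 × 0.194186 = 0.0388372
  π_B·f_B = 0.20 × 0.381388 = 0.0762776
  π_C·f_C = 0.60 × 3.51396e-08 = 2.10837e-08
Normaliser: 0.0388372 + 0.0762776 + 2.10837e-08 = 0.115115
P(Setting A | the observation) ≈ 0.337

0.337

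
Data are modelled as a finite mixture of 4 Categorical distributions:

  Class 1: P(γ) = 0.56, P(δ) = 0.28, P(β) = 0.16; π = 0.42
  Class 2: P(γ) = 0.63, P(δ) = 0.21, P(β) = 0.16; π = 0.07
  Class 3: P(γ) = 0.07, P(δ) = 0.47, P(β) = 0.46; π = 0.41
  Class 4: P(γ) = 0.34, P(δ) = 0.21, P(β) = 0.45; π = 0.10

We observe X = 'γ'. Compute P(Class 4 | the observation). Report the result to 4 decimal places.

P(component k | x) = w_k·f_k(x) / marginal(x), where marginal(x) = Σ_j w_j·f_j(x).
Evaluate each component's likelihood at the observed value:
  f_1 = 0.56
  f_2 = 0.63
  f_3 = 0.07
  f_4 = 0.34
Unnormalised posteriors:
  w_1·f_1 = 0.42 × 0.56 = 0.2352
  w_2·f_2 = 0.07 × 0.63 = 0.0441
  w_3·f_3 = 0.41 × 0.07 = 0.0287
  w_4·f_4 = 0.10 × 0.34 = 0.034
Marginal: 0.2352 + 0.0441 + 0.0287 + 0.034 = 0.342
Responsibility of Class 4: 0.034 / 0.342 ≈ 0.0994

0.0994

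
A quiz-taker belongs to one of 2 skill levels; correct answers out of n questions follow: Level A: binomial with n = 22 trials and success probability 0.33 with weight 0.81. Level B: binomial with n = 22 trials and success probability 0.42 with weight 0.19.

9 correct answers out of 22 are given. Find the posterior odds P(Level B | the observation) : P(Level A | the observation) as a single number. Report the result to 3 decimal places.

The posterior odds equal the prior odds times the likelihood ratio: (π_i/π_j)·(f_i(x)/f_j(x)).
Evaluate each component's likelihood at the observed value:
  f_A = C(22,9)·0.33^9·0.67^13 = 497420·4.64115e-05·0.00548242 = 0.126567
  f_B = C(22,9)·0.42^9·0.58^13 = 497420·0.000406671·0.000840551 = 0.170032
0.0323061 / 0.102519 ≈ 0.315

0.315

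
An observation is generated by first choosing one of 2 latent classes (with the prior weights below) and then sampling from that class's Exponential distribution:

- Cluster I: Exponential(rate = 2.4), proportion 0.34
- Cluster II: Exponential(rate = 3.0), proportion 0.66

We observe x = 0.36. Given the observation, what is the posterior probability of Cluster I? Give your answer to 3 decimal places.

0.338

The responsibility of component k is P(Z=k) f_k(x) divided by Σ_j P(Z=j) f_j(x).
Component likelihoods at x = 0.36:
  f_I = 2.4·e^(−2.4·0.36) = 2.4·e^(−0.8640) = 1.01153
  f_II = 3.0·e^(−3.0·0.36) = 3.0·e^(−1.0800) = 1.01879
Weight by the priors:
  P(Z=I)·f_I = 0.34 × 1.01153 = 0.343922
  P(Z=II)·f_II = 0.66 × 1.01879 = 0.672399
Marginal: 0.343922 + 0.672399 = 1.01632
P(Cluster I | the observation) = 0.343922 / 1.01632 ≈ 0.338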